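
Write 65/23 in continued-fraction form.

[2; 1, 4, 1, 3]

Run the Euclidean algorithm on 65 and 23; the successive quotients are the partial quotients a_0, a_1, ... (each step inverts the fractional part left over by the previous one):
  65 = 2*23 + 19, so a_0 = 2.
  23 = 1*19 + 4, so a_1 = 1.
  19 = 4*4 + 3, so a_2 = 4.
  4 = 1*3 + 1, so a_3 = 1.
  3 = 3*1 + 0, so a_4 = 3.
The remainder reaches 0 after 5 divisions, so the expansion has 5 partial quotients, read off in order.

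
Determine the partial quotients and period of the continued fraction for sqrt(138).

Write x_i = (sqrt(138) + m_i)/d_i with (m_0, d_0) = (0, 1). a_0 = floor(sqrt(138)) = 11, since 11^2 = 121 <= 138 < 144 = 12^2.
Iterate m_{i+1} = d_i*a_i - m_i, d_{i+1} = (138 - m_{i+1}^2)/d_i, a_{i+1} = floor((a_0 + m_{i+1})/d_{i+1}):
  m_1 = 1*11 - 0 = 11, d_1 = (138 - 11^2)/1 = 17/1 = 17, a_1 = floor((11 + 11)/17) = 1.
  m_2 = 17*1 - 11 = 6, d_2 = (138 - 6^2)/17 = 102/17 = 6, a_2 = floor((11 + 6)/6) = 2.
  m_3 = 6*2 - 6 = 6, d_3 = (138 - 6^2)/6 = 102/6 = 17, a_3 = floor((11 + 6)/17) = 1.
  m_4 = 17*1 - 6 = 11, d_4 = (138 - 11^2)/17 = 17/17 = 1, a_4 = floor((11 + 11)/1) = 22.
  m_5 = 1*22 - 11 = 11, d_5 = (138 - 11^2)/1 = 17/1 = 17: (m_5, d_5) = (m_1, d_1) = (11, 17), so from here the quotients repeat a_1, ..., a_4; the period length is 4.
Hence the expansion of sqrt(138) is a_0 = 11 followed by the repeating block 1, 2, 1, 22 (period 4).

[11; (1, 2, 1, 22)]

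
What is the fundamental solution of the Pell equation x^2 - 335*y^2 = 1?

First expand sqrt(335) as a continued fraction. With x_i = (sqrt(335) + m_i)/d_i and (m_0, d_0) = (0, 1): a_0 = floor(sqrt(335)) = 18, since 18^2 = 324 <= 335 < 361 = 19^2.
Iterate m_{i+1} = d_i*a_i - m_i, d_{i+1} = (335 - m_{i+1}^2)/d_i, a_{i+1} = floor((a_0 + m_{i+1})/d_{i+1}):
  m_1 = 1*18 - 0 = 18, d_1 = (335 - 18^2)/1 = 11/1 = 11, a_1 = floor((18 + 18)/11) = 3.
  m_2 = 11*3 - 18 = 15, d_2 = (335 - 15^2)/11 = 110/11 = 10, a_2 = floor((18 + 15)/10) = 3.
  m_3 = 10*3 - 15 = 15, d_3 = (335 - 15^2)/10 = 110/10 = 11, a_3 = floor((18 + 15)/11) = 3.
  m_4 = 11*3 - 15 = 18, d_4 = (335 - 18^2)/11 = 11/11 = 1, a_4 = floor((18 + 18)/1) = 36.
  m_5 = 1*36 - 18 = 18, d_5 = (335 - 18^2)/1 = 11/1 = 11: (m_5, d_5) = (m_1, d_1) = (18, 11), so from here the quotients repeat a_1, ..., a_4; the period length is 4.
So sqrt(335) = [18; (3, 3, 3, 36)] with period length k = 4.
k is even, so the fundamental solution of x^2 - 335y^2 = 1 is (p_{k-1}, q_{k-1}) = (p_3, q_3); compute convergents through index 3.
Convergents (p_i = a_i*p_{i-1} + p_{i-2}, q_i = a_i*q_{i-1} + q_{i-2} with p_{-2}=0, p_{-1}=1, q_{-2}=1, q_{-1}=0):
  i=0: a_0=18, p_0 = 18*1 + 0 = 18, q_0 = 18*0 + 1 = 1.
  i=1: a_1=3, p_1 = 3*18 + 1 = 55, q_1 = 3*1 + 0 = 3.
  i=2: a_2=3, p_2 = 3*55 + 18 = 183, q_2 = 3*3 + 1 = 10.
  i=3: a_3=3, p_3 = 3*183 + 55 = 604, q_3 = 3*10 + 3 = 33.
Check: 604^2 - 335*33^2 = 364816 - 364815 = 1, so (x, y) = (604, 33) solves the equation, and by the theorem it is the least positive solution.

(x, y) = (604, 33)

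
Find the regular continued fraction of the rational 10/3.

[3; 3]

Run the Euclidean algorithm on 10 and 3; the successive quotients are the partial quotients a_0, a_1, ... (each step inverts the fractional part left over by the previous one):
  10 = 3*3 + 1, so a_0 = 3.
  3 = 3*1 + 0, so a_1 = 3.
The remainder reaches 0 after 2 divisions, so the expansion has 2 partial quotients, read off in order.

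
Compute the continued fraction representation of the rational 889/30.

[29; 1, 1, 1, 2, 1, 2]

Run the Euclidean algorithm on 889 and 30; the successive quotients are the partial quotients a_0, a_1, ... (each step inverts the fractional part left over by the previous one):
  889 = 29*30 + 19, so a_0 = 29.
  30 = 1*19 + 11, so a_1 = 1.
  19 = 1*11 + 8, so a_2 = 1.
  11 = 1*8 + 3, so a_3 = 1.
  8 = 2*3 + 2, so a_4 = 2.
  3 = 1*2 + 1, so a_5 = 1.
  2 = 2*1 + 0, so a_6 = 2.
The remainder reaches 0 after 7 divisions, so the expansion has 7 partial quotients, read off in order.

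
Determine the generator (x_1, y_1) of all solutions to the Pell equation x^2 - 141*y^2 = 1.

First expand sqrt(141) as a continued fraction. With x_i = (sqrt(141) + m_i)/d_i and (m_0, d_0) = (0, 1): a_0 = floor(sqrt(141)) = 11, since 11^2 = 121 <= 141 < 144 = 12^2.
Iterate m_{i+1} = d_i*a_i - m_i, d_{i+1} = (141 - m_{i+1}^2)/d_i, a_{i+1} = floor((a_0 + m_{i+1})/d_{i+1}):
  m_1 = 1*11 - 0 = 11, d_1 = (141 - 11^2)/1 = 20/1 = 20, a_1 = floor((11 + 11)/20) = 1.
  m_2 = 20*1 - 11 = 9, d_2 = (141 - 9^2)/20 = 60/20 = 3, a_2 = floor((11 + 9)/3) = 6.
  m_3 = 3*6 - 9 = 9, d_3 = (141 - 9^2)/3 = 60/3 = 20, a_3 = floor((11 + 9)/20) = 1.
  m_4 = 20*1 - 9 = 11, d_4 = (141 - 11^2)/20 = 20/20 = 1, a_4 = floor((11 + 11)/1) = 22.
  m_5 = 1*22 - 11 = 11, d_5 = (141 - 11^2)/1 = 20/1 = 20: (m_5, d_5) = (m_1, d_1) = (11, 20), so from here the quotients repeat a_1, ..., a_4; the period length is 4.
So sqrt(141) = [11; (1, 6, 1, 22)] with period length k = 4.
k is even, so the fundamental solution of x^2 - 141y^2 = 1 is (p_{k-1}, q_{k-1}) = (p_3, q_3); compute convergents through index 3.
Convergents (p_i = a_i*p_{i-1} + p_{i-2}, q_i = a_i*q_{i-1} + q_{i-2} with p_{-2}=0, p_{-1}=1, q_{-2}=1, q_{-1}=0):
  i=0: a_0=11, p_0 = 11*1 + 0 = 11, q_0 = 11*0 + 1 = 1.
  i=1: a_1=1, p_1 = 1*11 + 1 = 12, q_1 = 1*1 + 0 = 1.
  i=2: a_2=6, p_2 = 6*12 + 11 = 83, q_2 = 6*1 + 1 = 7.
  i=3: a_3=1, p_3 = 1*83 + 12 = 95, q_3 = 1*7 + 1 = 8.
Check: 95^2 - 141*8^2 = 9025 - 9024 = 1, so (x, y) = (95, 8) solves the equation, and by the theorem it is the least positive solution.

(x, y) = (95, 8)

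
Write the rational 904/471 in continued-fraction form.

Run the Euclidean algorithm on 904 and 471; the successive quotients are the partial quotients a_0, a_1, ... (each step inverts the fractional part left over by the previous one):
  904 = 1*471 + 433, so a_0 = 1.
  471 = 1*433 + 38, so a_1 = 1.
  433 = 11*38 + 15, so a_2 = 11.
  38 = 2*15 + 8, so a_3 = 2.
  15 = 1*8 + 7, so a_4 = 1.
  8 = 1*7 + 1, so a_5 = 1.
  7 = 7*1 + 0, so a_6 = 7.
The remainder reaches 0 after 7 divisions, so the expansion has 7 partial quotients, read off in order.

[1; 1, 11, 2, 1, 1, 7]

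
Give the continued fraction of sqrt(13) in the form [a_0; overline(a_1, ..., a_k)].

[3; overline(1, 1, 1, 1, 6)]

Write x_i = (sqrt(13) + m_i)/d_i with (m_0, d_0) = (0, 1). a_0 = floor(sqrt(13)) = 3, since 3^2 = 9 <= 13 < 16 = 4^2.
Iterate m_{i+1} = d_i*a_i - m_i, d_{i+1} = (13 - m_{i+1}^2)/d_i, a_{i+1} = floor((a_0 + m_{i+1})/d_{i+1}):
  m_1 = 1*3 - 0 = 3, d_1 = (13 - 3^2)/1 = 4/1 = 4, a_1 = floor((3 + 3)/4) = 1.
  m_2 = 4*1 - 3 = 1, d_2 = (13 - 1^2)/4 = 12/4 = 3, a_2 = floor((3 + 1)/3) = 1.
  m_3 = 3*1 - 1 = 2, d_3 = (13 - 2^2)/3 = 9/3 = 3, a_3 = floor((3 + 2)/3) = 1.
  m_4 = 3*1 - 2 = 1, d_4 = (13 - 1^2)/3 = 12/3 = 4, a_4 = floor((3 + 1)/4) = 1.
  m_5 = 4*1 - 1 = 3, d_5 = (13 - 3^2)/4 = 4/4 = 1, a_5 = floor((3 + 3)/1) = 6.
  m_6 = 1*6 - 3 = 3, d_6 = (13 - 3^2)/1 = 4/1 = 4: (m_6, d_6) = (m_1, d_1) = (3, 4), so from here the quotients repeat a_1, ..., a_5; the period length is 5.
Hence the expansion of sqrt(13) is a_0 = 3 followed by the repeating block 1, 1, 1, 1, 6 (period 5).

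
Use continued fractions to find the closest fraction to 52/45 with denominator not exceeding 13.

15/13

Expand x = 52/45 as a continued fraction with the Euclidean algorithm:
  52 = 1*45 + 7, so a_0 = 1.
  45 = 6*7 + 3, so a_1 = 6.
  7 = 2*3 + 1, so a_2 = 2.
  3 = 3*1 + 0, so a_3 = 3.
so x = [1; 6, 2, 3].
Convergents (p_i = a_i*p_{i-1} + p_{i-2}, q_i = a_i*q_{i-1} + q_{i-2} with p_{-2}=0, p_{-1}=1, q_{-2}=1, q_{-1}=0), until the denominator exceeds 13:
  i=0: a_0=1, p_0 = 1*1 + 0 = 1, q_0 = 1*0 + 1 = 1.
  i=1: a_1=6, p_1 = 6*1 + 1 = 7, q_1 = 6*1 + 0 = 6.
  i=2: a_2=2, p_2 = 2*7 + 1 = 15, q_2 = 2*6 + 1 = 13.
  i=3: a_3=3, p_3 = 3*15 + 7 = 52, q_3 = 3*13 + 6 = 45.
q_3 = 45 > 13, so the last convergent with denominator <= 13 is p_2/q_2 = 15/13.
The closest fraction with denominator <= 13 is either p_2/q_2 or the intermediate fraction (k*p_2 + p_1)/(k*q_2 + q_1) with the largest k >= 1 whose denominator stays <= 13; these approach x as k grows, and every other convergent or intermediate fraction in range is farther away.
Largest k: floor((13 - q_1)/q_2) = floor((13 - 6)/13) = 0.
Since k = 0, no intermediate fraction beyond p_2/q_2 has denominator <= 13, so the convergent 15/13 is the closest (its error is |52*13 - 15*45|/(45*13) = 1/585).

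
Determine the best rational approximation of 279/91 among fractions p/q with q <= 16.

46/15

Expand x = 279/91 as a continued fraction with the Euclidean algorithm:
  279 = 3*91 + 6, so a_0 = 3.
  91 = 15*6 + 1, so a_1 = 15.
  6 = 6*1 + 0, so a_2 = 6.
so x = [3; 15, 6].
Convergents (p_i = a_i*p_{i-1} + p_{i-2}, q_i = a_i*q_{i-1} + q_{i-2} with p_{-2}=0, p_{-1}=1, q_{-2}=1, q_{-1}=0), until the denominator exceeds 16:
  i=0: a_0=3, p_0 = 3*1 + 0 = 3, q_0 = 3*0 + 1 = 1.
  i=1: a_1=15, p_1 = 15*3 + 1 = 46, q_1 = 15*1 + 0 = 15.
  i=2: a_2=6, p_2 = 6*46 + 3 = 279, q_2 = 6*15 + 1 = 91.
q_2 = 91 > 16, so the last convergent with denominator <= 16 is p_1/q_1 = 46/15.
The closest fraction with denominator <= 16 is either p_1/q_1 or the intermediate fraction (k*p_1 + p_0)/(k*q_1 + q_0) with the largest k >= 1 whose denominator stays <= 16; these approach x as k grows, and every other convergent or intermediate fraction in range is farther away.
Largest k: floor((16 - q_0)/q_1) = floor((16 - 1)/15) = 1.
That gives (1*46 + 3)/(1*15 + 1) = 49/16.
Compare the errors: |x - 46/15| = |279*15 - 46*91|/(91*15) = 1/1365, and |x - 49/16| = |279*16 - 49*91|/(91*16) = 5/1456.
Cross-multiplying, 1*1456 = 1456 < 6825 = 5*1365, so 1/1365 is smaller: the convergent 46/15 is closer to x than 49/16.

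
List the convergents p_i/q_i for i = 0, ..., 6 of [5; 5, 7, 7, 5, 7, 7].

5/1, 26/5, 187/36, 1335/257, 6862/1321, 49369/9504, 352445/67849

Using the convergent recurrence p_i = a_i*p_{i-1} + p_{i-2}, q_i = a_i*q_{i-1} + q_{i-2} with p_{-2}=0, p_{-1}=1, q_{-2}=1, q_{-1}=0:
  i=0: a_0=5, p_0 = 5*1 + 0 = 5, q_0 = 5*0 + 1 = 1.
  i=1: a_1=5, p_1 = 5*5 + 1 = 26, q_1 = 5*1 + 0 = 5.
  i=2: a_2=7, p_2 = 7*26 + 5 = 187, q_2 = 7*5 + 1 = 36.
  i=3: a_3=7, p_3 = 7*187 + 26 = 1335, q_3 = 7*36 + 5 = 257.
  i=4: a_4=5, p_4 = 5*1335 + 187 = 6862, q_4 = 5*257 + 36 = 1321.
  i=5: a_5=7, p_5 = 7*6862 + 1335 = 49369, q_5 = 7*1321 + 257 = 9504.
  i=6: a_6=7, p_6 = 7*49369 + 6862 = 352445, q_6 = 7*9504 + 1321 = 67849.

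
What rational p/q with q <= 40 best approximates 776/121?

Expand x = 776/121 as a continued fraction with the Euclidean algorithm:
  776 = 6*121 + 50, so a_0 = 6.
  121 = 2*50 + 21, so a_1 = 2.
  50 = 2*21 + 8, so a_2 = 2.
  21 = 2*8 + 5, so a_3 = 2.
  8 = 1*5 + 3, so a_4 = 1.
  5 = 1*3 + 2, so a_5 = 1.
  3 = 1*2 + 1, so a_6 = 1.
  2 = 2*1 + 0, so a_7 = 2.
so x = [6; 2, 2, 2, 1, 1, 1, 2].
Convergents (p_i = a_i*p_{i-1} + p_{i-2}, q_i = a_i*q_{i-1} + q_{i-2} with p_{-2}=0, p_{-1}=1, q_{-2}=1, q_{-1}=0), until the denominator exceeds 40:
  i=0: a_0=6, p_0 = 6*1 + 0 = 6, q_0 = 6*0 + 1 = 1.
  i=1: a_1=2, p_1 = 2*6 + 1 = 13, q_1 = 2*1 + 0 = 2.
  i=2: a_2=2, p_2 = 2*13 + 6 = 32, q_2 = 2*2 + 1 = 5.
  i=3: a_3=2, p_3 = 2*32 + 13 = 77, q_3 = 2*5 + 2 = 12.
  i=4: a_4=1, p_4 = 1*77 + 32 = 109, q_4 = 1*12 + 5 = 17.
  i=5: a_5=1, p_5 = 1*109 + 77 = 186, q_5 = 1*17 + 12 = 29.
  i=6: a_6=1, p_6 = 1*186 + 109 = 295, q_6 = 1*29 + 17 = 46.
q_6 = 46 > 40, so the last convergent with denominator <= 40 is p_5/q_5 = 186/29.
The closest fraction with denominator <= 40 is either p_5/q_5 or the intermediate fraction (k*p_5 + p_4)/(k*q_5 + q_4) with the largest k >= 1 whose denominator stays <= 40; these approach x as k grows, and every other convergent or intermediate fraction in range is farther away.
Largest k: floor((40 - q_4)/q_5) = floor((40 - 17)/29) = 0.
Since k = 0, no intermediate fraction beyond p_5/q_5 has denominator <= 40, so the convergent 186/29 is the closest (its error is |776*29 - 186*121|/(121*29) = 2/3509).

186/29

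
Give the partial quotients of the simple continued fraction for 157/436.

[0; 2, 1, 3, 2, 17]

Run the Euclidean algorithm on 157 and 436; the successive quotients are the partial quotients a_0, a_1, ... (each step inverts the fractional part left over by the previous one):
  157 = 0*436 + 157, so a_0 = 0.
  436 = 2*157 + 122, so a_1 = 2.
  157 = 1*122 + 35, so a_2 = 1.
  122 = 3*35 + 17, so a_3 = 3.
  35 = 2*17 + 1, so a_4 = 2.
  17 = 17*1 + 0, so a_5 = 17.
The remainder reaches 0 after 6 divisions, so the expansion has 6 partial quotients, read off in order.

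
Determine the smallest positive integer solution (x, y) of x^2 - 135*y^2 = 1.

(x, y) = (244, 21)

First expand sqrt(135) as a continued fraction. With x_i = (sqrt(135) + m_i)/d_i and (m_0, d_0) = (0, 1): a_0 = floor(sqrt(135)) = 11, since 11^2 = 121 <= 135 < 144 = 12^2.
Iterate m_{i+1} = d_i*a_i - m_i, d_{i+1} = (135 - m_{i+1}^2)/d_i, a_{i+1} = floor((a_0 + m_{i+1})/d_{i+1}):
  m_1 = 1*11 - 0 = 11, d_1 = (135 - 11^2)/1 = 14/1 = 14, a_1 = floor((11 + 11)/14) = 1.
  m_2 = 14*1 - 11 = 3, d_2 = (135 - 3^2)/14 = 126/14 = 9, a_2 = floor((11 + 3)/9) = 1.
  m_3 = 9*1 - 3 = 6, d_3 = (135 - 6^2)/9 = 99/9 = 11, a_3 = floor((11 + 6)/11) = 1.
  m_4 = 11*1 - 6 = 5, d_4 = (135 - 5^2)/11 = 110/11 = 10, a_4 = floor((11 + 5)/10) = 1.
  m_5 = 10*1 - 5 = 5, d_5 = (135 - 5^2)/10 = 110/10 = 11, a_5 = floor((11 + 5)/11) = 1.
  m_6 = 11*1 - 5 = 6, d_6 = (135 - 6^2)/11 = 99/11 = 9, a_6 = floor((11 + 6)/9) = 1.
  m_7 = 9*1 - 6 = 3, d_7 = (135 - 3^2)/9 = 126/9 = 14, a_7 = floor((11 + 3)/14) = 1.
  m_8 = 14*1 - 3 = 11, d_8 = (135 - 11^2)/14 = 14/14 = 1, a_8 = floor((11 + 11)/1) = 22.
  m_9 = 1*22 - 11 = 11, d_9 = (135 - 11^2)/1 = 14/1 = 14: (m_9, d_9) = (m_1, d_1) = (11, 14), so from here the quotients repeat a_1, ..., a_8; the period length is 8.
So sqrt(135) = [11; (1, 1, 1, 1, 1, 1, 1, 22)] with period length k = 8.
k is even, so the fundamental solution of x^2 - 135y^2 = 1 is (p_{k-1}, q_{k-1}) = (p_7, q_7); compute convergents through index 7.
Convergents (p_i = a_i*p_{i-1} + p_{i-2}, q_i = a_i*q_{i-1} + q_{i-2} with p_{-2}=0, p_{-1}=1, q_{-2}=1, q_{-1}=0):
  i=0: a_0=11, p_0 = 11*1 + 0 = 11, q_0 = 11*0 + 1 = 1.
  i=1: a_1=1, p_1 = 1*11 + 1 = 12, q_1 = 1*1 + 0 = 1.
  i=2: a_2=1, p_2 = 1*12 + 11 = 23, q_2 = 1*1 + 1 = 2.
  i=3: a_3=1, p_3 = 1*23 + 12 = 35, q_3 = 1*2 + 1 = 3.
  i=4: a_4=1, p_4 = 1*35 + 23 = 58, q_4 = 1*3 + 2 = 5.
  i=5: a_5=1, p_5 = 1*58 + 35 = 93, q_5 = 1*5 + 3 = 8.
  i=6: a_6=1, p_6 = 1*93 + 58 = 151, q_6 = 1*8 + 5 = 13.
  i=7: a_7=1, p_7 = 1*151 + 93 = 244, q_7 = 1*13 + 8 = 21.
Check: 244^2 - 135*21^2 = 59536 - 59535 = 1, so (x, y) = (244, 21) solves the equation, and by the theorem it is the least positive solution.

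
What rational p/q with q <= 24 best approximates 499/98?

56/11

Expand x = 499/98 as a continued fraction with the Euclidean algorithm:
  499 = 5*98 + 9, so a_0 = 5.
  98 = 10*9 + 8, so a_1 = 10.
  9 = 1*8 + 1, so a_2 = 1.
  8 = 8*1 + 0, so a_3 = 8.
so x = [5; 10, 1, 8].
Convergents (p_i = a_i*p_{i-1} + p_{i-2}, q_i = a_i*q_{i-1} + q_{i-2} with p_{-2}=0, p_{-1}=1, q_{-2}=1, q_{-1}=0), until the denominator exceeds 24:
  i=0: a_0=5, p_0 = 5*1 + 0 = 5, q_0 = 5*0 + 1 = 1.
  i=1: a_1=10, p_1 = 10*5 + 1 = 51, q_1 = 10*1 + 0 = 10.
  i=2: a_2=1, p_2 = 1*51 + 5 = 56, q_2 = 1*10 + 1 = 11.
  i=3: a_3=8, p_3 = 8*56 + 51 = 499, q_3 = 8*11 + 10 = 98.
q_3 = 98 > 24, so the last convergent with denominator <= 24 is p_2/q_2 = 56/11.
The closest fraction with denominator <= 24 is either p_2/q_2 or the intermediate fraction (k*p_2 + p_1)/(k*q_2 + q_1) with the largest k >= 1 whose denominator stays <= 24; these approach x as k grows, and every other convergent or intermediate fraction in range is farther away.
Largest k: floor((24 - q_1)/q_2) = floor((24 - 10)/11) = 1.
That gives (1*56 + 51)/(1*11 + 10) = 107/21.
Compare the errors: |x - 56/11| = |499*11 - 56*98|/(98*11) = 1/1078, and |x - 107/21| = |499*21 - 107*98|/(98*21) = 7/2058.
Cross-multiplying, 1*2058 = 2058 < 7546 = 7*1078, so 1/1078 is smaller: the convergent 56/11 is closer to x than 107/21.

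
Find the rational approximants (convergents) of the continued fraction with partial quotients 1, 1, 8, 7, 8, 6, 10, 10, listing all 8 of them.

Using the convergent recurrence p_i = a_i*p_{i-1} + p_{i-2}, q_i = a_i*q_{i-1} + q_{i-2} with p_{-2}=0, p_{-1}=1, q_{-2}=1, q_{-1}=0:
  i=0: a_0=1, p_0 = 1*1 + 0 = 1, q_0 = 1*0 + 1 = 1.
  i=1: a_1=1, p_1 = 1*1 + 1 = 2, q_1 = 1*1 + 0 = 1.
  i=2: a_2=8, p_2 = 8*2 + 1 = 17, q_2 = 8*1 + 1 = 9.
  i=3: a_3=7, p_3 = 7*17 + 2 = 121, q_3 = 7*9 + 1 = 64.
  i=4: a_4=8, p_4 = 8*121 + 17 = 985, q_4 = 8*64 + 9 = 521.
  i=5: a_5=6, p_5 = 6*985 + 121 = 6031, q_5 = 6*521 + 64 = 3190.
  i=6: a_6=10, p_6 = 10*6031 + 985 = 61295, q_6 = 10*3190 + 521 = 32421.
  i=7: a_7=10, p_7 = 10*61295 + 6031 = 618981, q_7 = 10*32421 + 3190 = 327400.

1/1, 2/1, 17/9, 121/64, 985/521, 6031/3190, 61295/32421, 618981/327400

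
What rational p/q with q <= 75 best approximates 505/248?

112/55

Expand x = 505/248 as a continued fraction with the Euclidean algorithm:
  505 = 2*248 + 9, so a_0 = 2.
  248 = 27*9 + 5, so a_1 = 27.
  9 = 1*5 + 4, so a_2 = 1.
  5 = 1*4 + 1, so a_3 = 1.
  4 = 4*1 + 0, so a_4 = 4.
so x = [2; 27, 1, 1, 4].
Convergents (p_i = a_i*p_{i-1} + p_{i-2}, q_i = a_i*q_{i-1} + q_{i-2} with p_{-2}=0, p_{-1}=1, q_{-2}=1, q_{-1}=0), until the denominator exceeds 75:
  i=0: a_0=2, p_0 = 2*1 + 0 = 2, q_0 = 2*0 + 1 = 1.
  i=1: a_1=27, p_1 = 27*2 + 1 = 55, q_1 = 27*1 + 0 = 27.
  i=2: a_2=1, p_2 = 1*55 + 2 = 57, q_2 = 1*27 + 1 = 28.
  i=3: a_3=1, p_3 = 1*57 + 55 = 112, q_3 = 1*28 + 27 = 55.
  i=4: a_4=4, p_4 = 4*112 + 57 = 505, q_4 = 4*55 + 28 = 248.
q_4 = 248 > 75, so the last convergent with denominator <= 75 is p_3/q_3 = 112/55.
The closest fraction with denominator <= 75 is either p_3/q_3 or the intermediate fraction (k*p_3 + p_2)/(k*q_3 + q_2) with the largest k >= 1 whose denominator stays <= 75; these approach x as k grows, and every other convergent or intermediate fraction in range is farther away.
Largest k: floor((75 - q_2)/q_3) = floor((75 - 28)/55) = 0.
Since k = 0, no intermediate fraction beyond p_3/q_3 has denominator <= 75, so the convergent 112/55 is the closest (its error is |505*55 - 112*248|/(248*55) = 1/13640).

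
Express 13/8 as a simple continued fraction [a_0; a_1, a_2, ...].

Run the Euclidean algorithm on 13 and 8; the successive quotients are the partial quotients a_0, a_1, ... (each step inverts the fractional part left over by the previous one):
  13 = 1*8 + 5, so a_0 = 1.
  8 = 1*5 + 3, so a_1 = 1.
  5 = 1*3 + 2, so a_2 = 1.
  3 = 1*2 + 1, so a_3 = 1.
  2 = 2*1 + 0, so a_4 = 2.
The remainder reaches 0 after 5 divisions, so the expansion has 5 partial quotients, read off in order.

[1; 1, 1, 1, 2]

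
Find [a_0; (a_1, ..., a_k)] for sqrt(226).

Write x_i = (sqrt(226) + m_i)/d_i with (m_0, d_0) = (0, 1). a_0 = floor(sqrt(226)) = 15, since 15^2 = 225 <= 226 < 256 = 16^2.
Iterate m_{i+1} = d_i*a_i - m_i, d_{i+1} = (226 - m_{i+1}^2)/d_i, a_{i+1} = floor((a_0 + m_{i+1})/d_{i+1}):
  m_1 = 1*15 - 0 = 15, d_1 = (226 - 15^2)/1 = 1/1 = 1, a_1 = floor((15 + 15)/1) = 30.
  m_2 = 1*30 - 15 = 15, d_2 = (226 - 15^2)/1 = 1/1 = 1: (m_2, d_2) = (m_1, d_1) = (15, 1), so from here the quotient a_1 repeats; the period length is 1.
Hence the expansion of sqrt(226) is a_0 = 15 followed by the repeating block 30 (period 1).

[15; (30)]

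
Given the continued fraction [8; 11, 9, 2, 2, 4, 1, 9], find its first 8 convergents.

8/1, 89/11, 809/100, 1707/211, 4223/522, 18599/2299, 22822/2821, 223997/27688

Using the convergent recurrence p_i = a_i*p_{i-1} + p_{i-2}, q_i = a_i*q_{i-1} + q_{i-2} with p_{-2}=0, p_{-1}=1, q_{-2}=1, q_{-1}=0:
  i=0: a_0=8, p_0 = 8*1 + 0 = 8, q_0 = 8*0 + 1 = 1.
  i=1: a_1=11, p_1 = 11*8 + 1 = 89, q_1 = 11*1 + 0 = 11.
  i=2: a_2=9, p_2 = 9*89 + 8 = 809, q_2 = 9*11 + 1 = 100.
  i=3: a_3=2, p_3 = 2*809 + 89 = 1707, q_3 = 2*100 + 11 = 211.
  i=4: a_4=2, p_4 = 2*1707 + 809 = 4223, q_4 = 2*211 + 100 = 522.
  i=5: a_5=4, p_5 = 4*4223 + 1707 = 18599, q_5 = 4*522 + 211 = 2299.
  i=6: a_6=1, p_6 = 1*18599 + 4223 = 22822, q_6 = 1*2299 + 522 = 2821.
  i=7: a_7=9, p_7 = 9*22822 + 18599 = 223997, q_7 = 9*2821 + 2299 = 27688.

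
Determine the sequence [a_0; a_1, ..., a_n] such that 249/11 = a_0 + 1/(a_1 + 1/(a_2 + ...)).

Run the Euclidean algorithm on 249 and 11; the successive quotients are the partial quotients a_0, a_1, ... (each step inverts the fractional part left over by the previous one):
  249 = 22*11 + 7, so a_0 = 22.
  11 = 1*7 + 4, so a_1 = 1.
  7 = 1*4 + 3, so a_2 = 1.
  4 = 1*3 + 1, so a_3 = 1.
  3 = 3*1 + 0, so a_4 = 3.
The remainder reaches 0 after 5 divisions, so the expansion has 5 partial quotients, read off in order.

[22; 1, 1, 1, 3]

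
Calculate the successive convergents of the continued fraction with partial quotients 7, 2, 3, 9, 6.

Using the convergent recurrence p_i = a_i*p_{i-1} + p_{i-2}, q_i = a_i*q_{i-1} + q_{i-2} with p_{-2}=0, p_{-1}=1, q_{-2}=1, q_{-1}=0:
  i=0: a_0=7, p_0 = 7*1 + 0 = 7, q_0 = 7*0 + 1 = 1.
  i=1: a_1=2, p_1 = 2*7 + 1 = 15, q_1 = 2*1 + 0 = 2.
  i=2: a_2=3, p_2 = 3*15 + 7 = 52, q_2 = 3*2 + 1 = 7.
  i=3: a_3=9, p_3 = 9*52 + 15 = 483, q_3 = 9*7 + 2 = 65.
  i=4: a_4=6, p_4 = 6*483 + 52 = 2950, q_4 = 6*65 + 7 = 397.

7/1, 15/2, 52/7, 483/65, 2950/397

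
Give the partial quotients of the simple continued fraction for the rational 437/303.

[1; 2, 3, 1, 4, 1, 5]

Run the Euclidean algorithm on 437 and 303; the successive quotients are the partial quotients a_0, a_1, ... (each step inverts the fractional part left over by the previous one):
  437 = 1*303 + 134, so a_0 = 1.
  303 = 2*134 + 35, so a_1 = 2.
  134 = 3*35 + 29, so a_2 = 3.
  35 = 1*29 + 6, so a_3 = 1.
  29 = 4*6 + 5, so a_4 = 4.
  6 = 1*5 + 1, so a_5 = 1.
  5 = 5*1 + 0, so a_6 = 5.
The remainder reaches 0 after 7 divisions, so the expansion has 7 partial quotients, read off in order.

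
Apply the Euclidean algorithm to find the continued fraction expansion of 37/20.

[1; 1, 5, 1, 2]

Run the Euclidean algorithm on 37 and 20; the successive quotients are the partial quotients a_0, a_1, ... (each step inverts the fractional part left over by the previous one):
  37 = 1*20 + 17, so a_0 = 1.
  20 = 1*17 + 3, so a_1 = 1.
  17 = 5*3 + 2, so a_2 = 5.
  3 = 1*2 + 1, so a_3 = 1.
  2 = 2*1 + 0, so a_4 = 2.
The remainder reaches 0 after 5 divisions, so the expansion has 5 partial quotients, read off in order.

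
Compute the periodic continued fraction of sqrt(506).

Write x_i = (sqrt(506) + m_i)/d_i with (m_0, d_0) = (0, 1). a_0 = floor(sqrt(506)) = 22, since 22^2 = 484 <= 506 < 529 = 23^2.
Iterate m_{i+1} = d_i*a_i - m_i, d_{i+1} = (506 - m_{i+1}^2)/d_i, a_{i+1} = floor((a_0 + m_{i+1})/d_{i+1}):
  m_1 = 1*22 - 0 = 22, d_1 = (506 - 22^2)/1 = 22/1 = 22, a_1 = floor((22 + 22)/22) = 2.
  m_2 = 22*2 - 22 = 22, d_2 = (506 - 22^2)/22 = 22/22 = 1, a_2 = floor((22 + 22)/1) = 44.
  m_3 = 1*44 - 22 = 22, d_3 = (506 - 22^2)/1 = 22/1 = 22: (m_3, d_3) = (m_1, d_1) = (22, 22), so from here the quotients repeat a_1, a_2; the period length is 2.
Hence the expansion of sqrt(506) is a_0 = 22 followed by the repeating block 2, 44 (period 2).

[22; (2, 44)]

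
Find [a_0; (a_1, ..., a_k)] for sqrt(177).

Write x_i = (sqrt(177) + m_i)/d_i with (m_0, d_0) = (0, 1). a_0 = floor(sqrt(177)) = 13, since 13^2 = 169 <= 177 < 196 = 14^2.
Iterate m_{i+1} = d_i*a_i - m_i, d_{i+1} = (177 - m_{i+1}^2)/d_i, a_{i+1} = floor((a_0 + m_{i+1})/d_{i+1}):
  m_1 = 1*13 - 0 = 13, d_1 = (177 - 13^2)/1 = 8/1 = 8, a_1 = floor((13 + 13)/8) = 3.
  m_2 = 8*3 - 13 = 11, d_2 = (177 - 11^2)/8 = 56/8 = 7, a_2 = floor((13 + 11)/7) = 3.
  m_3 = 7*3 - 11 = 10, d_3 = (177 - 10^2)/7 = 77/7 = 11, a_3 = floor((13 + 10)/11) = 2.
  m_4 = 11*2 - 10 = 12, d_4 = (177 - 12^2)/11 = 33/11 = 3, a_4 = floor((13 + 12)/3) = 8.
  m_5 = 3*8 - 12 = 12, d_5 = (177 - 12^2)/3 = 33/3 = 11, a_5 = floor((13 + 12)/11) = 2.
  m_6 = 11*2 - 12 = 10, d_6 = (177 - 10^2)/11 = 77/11 = 7, a_6 = floor((13 + 10)/7) = 3.
  m_7 = 7*3 - 10 = 11, d_7 = (177 - 11^2)/7 = 56/7 = 8, a_7 = floor((13 + 11)/8) = 3.
  m_8 = 8*3 - 11 = 13, d_8 = (177 - 13^2)/8 = 8/8 = 1, a_8 = floor((13 + 13)/1) = 26.
  m_9 = 1*26 - 13 = 13, d_9 = (177 - 13^2)/1 = 8/1 = 8: (m_9, d_9) = (m_1, d_1) = (13, 8), so from here the quotients repeat a_1, ..., a_8; the period length is 8.
Hence the expansion of sqrt(177) is a_0 = 13 followed by the repeating block 3, 3, 2, 8, 2, 3, 3, 26 (period 8).

[13; (3, 3, 2, 8, 2, 3, 3, 26)]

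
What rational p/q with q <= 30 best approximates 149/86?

26/15

Expand x = 149/86 as a continued fraction with the Euclidean algorithm:
  149 = 1*86 + 63, so a_0 = 1.
  86 = 1*63 + 23, so a_1 = 1.
  63 = 2*23 + 17, so a_2 = 2.
  23 = 1*17 + 6, so a_3 = 1.
  17 = 2*6 + 5, so a_4 = 2.
  6 = 1*5 + 1, so a_5 = 1.
  5 = 5*1 + 0, so a_6 = 5.
so x = [1; 1, 2, 1, 2, 1, 5].
Convergents (p_i = a_i*p_{i-1} + p_{i-2}, q_i = a_i*q_{i-1} + q_{i-2} with p_{-2}=0, p_{-1}=1, q_{-2}=1, q_{-1}=0), until the denominator exceeds 30:
  i=0: a_0=1, p_0 = 1*1 + 0 = 1, q_0 = 1*0 + 1 = 1.
  i=1: a_1=1, p_1 = 1*1 + 1 = 2, q_1 = 1*1 + 0 = 1.
  i=2: a_2=2, p_2 = 2*2 + 1 = 5, q_2 = 2*1 + 1 = 3.
  i=3: a_3=1, p_3 = 1*5 + 2 = 7, q_3 = 1*3 + 1 = 4.
  i=4: a_4=2, p_4 = 2*7 + 5 = 19, q_4 = 2*4 + 3 = 11.
  i=5: a_5=1, p_5 = 1*19 + 7 = 26, q_5 = 1*11 + 4 = 15.
  i=6: a_6=5, p_6 = 5*26 + 19 = 149, q_6 = 5*15 + 11 = 86.
q_6 = 86 > 30, so the last convergent with denominator <= 30 is p_5/q_5 = 26/15.
The closest fraction with denominator <= 30 is either p_5/q_5 or the intermediate fraction (k*p_5 + p_4)/(k*q_5 + q_4) with the largest k >= 1 whose denominator stays <= 30; these approach x as k grows, and every other convergent or intermediate fraction in range is farther away.
Largest k: floor((30 - q_4)/q_5) = floor((30 - 11)/15) = 1.
That gives (1*26 + 19)/(1*15 + 11) = 45/26.
Compare the errors: |x - 26/15| = |149*15 - 26*86|/(86*15) = 1/1290, and |x - 45/26| = |149*26 - 45*86|/(86*26) = 4/2236.
Cross-multiplying, 1*2236 = 2236 < 5160 = 4*1290, so 1/1290 is smaller: the convergent 26/15 is closer to x than 45/26.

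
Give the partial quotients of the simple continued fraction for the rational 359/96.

Run the Euclidean algorithm on 359 and 96; the successive quotients are the partial quotients a_0, a_1, ... (each step inverts the fractional part left over by the previous one):
  359 = 3*96 + 71, so a_0 = 3.
  96 = 1*71 + 25, so a_1 = 1.
  71 = 2*25 + 21, so a_2 = 2.
  25 = 1*21 + 4, so a_3 = 1.
  21 = 5*4 + 1, so a_4 = 5.
  4 = 4*1 + 0, so a_5 = 4.
The remainder reaches 0 after 6 divisions, so the expansion has 6 partial quotients, read off in order.

[3; 1, 2, 1, 5, 4]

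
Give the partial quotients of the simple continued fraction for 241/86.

[2; 1, 4, 17]

Run the Euclidean algorithm on 241 and 86; the successive quotients are the partial quotients a_0, a_1, ... (each step inverts the fractional part left over by the previous one):
  241 = 2*86 + 69, so a_0 = 2.
  86 = 1*69 + 17, so a_1 = 1.
  69 = 4*17 + 1, so a_2 = 4.
  17 = 17*1 + 0, so a_3 = 17.
The remainder reaches 0 after 4 divisions, so the expansion has 4 partial quotients, read off in order.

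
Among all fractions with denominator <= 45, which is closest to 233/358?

Expand x = 233/358 as a continued fraction with the Euclidean algorithm:
  233 = 0*358 + 233, so a_0 = 0.
  358 = 1*233 + 125, so a_1 = 1.
  233 = 1*125 + 108, so a_2 = 1.
  125 = 1*108 + 17, so a_3 = 1.
  108 = 6*17 + 6, so a_4 = 6.
  17 = 2*6 + 5, so a_5 = 2.
  6 = 1*5 + 1, so a_6 = 1.
  5 = 5*1 + 0, so a_7 = 5.
so x = [0; 1, 1, 1, 6, 2, 1, 5].
Convergents (p_i = a_i*p_{i-1} + p_{i-2}, q_i = a_i*q_{i-1} + q_{i-2} with p_{-2}=0, p_{-1}=1, q_{-2}=1, q_{-1}=0), until the denominator exceeds 45:
  i=0: a_0=0, p_0 = 0*1 + 0 = 0, q_0 = 0*0 + 1 = 1.
  i=1: a_1=1, p_1 = 1*0 + 1 = 1, q_1 = 1*1 + 0 = 1.
  i=2: a_2=1, p_2 = 1*1 + 0 = 1, q_2 = 1*1 + 1 = 2.
  i=3: a_3=1, p_3 = 1*1 + 1 = 2, q_3 = 1*2 + 1 = 3.
  i=4: a_4=6, p_4 = 6*2 + 1 = 13, q_4 = 6*3 + 2 = 20.
  i=5: a_5=2, p_5 = 2*13 + 2 = 28, q_5 = 2*20 + 3 = 43.
  i=6: a_6=1, p_6 = 1*28 + 13 = 41, q_6 = 1*43 + 20 = 63.
q_6 = 63 > 45, so the last convergent with denominator <= 45 is p_5/q_5 = 28/43.
The closest fraction with denominator <= 45 is either p_5/q_5 or the intermediate fraction (k*p_5 + p_4)/(k*q_5 + q_4) with the largest k >= 1 whose denominator stays <= 45; these approach x as k grows, and every other convergent or intermediate fraction in range is farther away.
Largest k: floor((45 - q_4)/q_5) = floor((45 - 20)/43) = 0.
Since k = 0, no intermediate fraction beyond p_5/q_5 has denominator <= 45, so the convergent 28/43 is the closest (its error is |233*43 - 28*358|/(358*43) = 5/15394).

28/43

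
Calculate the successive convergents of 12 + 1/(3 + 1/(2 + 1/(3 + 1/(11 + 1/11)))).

Using the convergent recurrence p_i = a_i*p_{i-1} + p_{i-2}, q_i = a_i*q_{i-1} + q_{i-2} with p_{-2}=0, p_{-1}=1, q_{-2}=1, q_{-1}=0:
  i=0: a_0=12, p_0 = 12*1 + 0 = 12, q_0 = 12*0 + 1 = 1.
  i=1: a_1=3, p_1 = 3*12 + 1 = 37, q_1 = 3*1 + 0 = 3.
  i=2: a_2=2, p_2 = 2*37 + 12 = 86, q_2 = 2*3 + 1 = 7.
  i=3: a_3=3, p_3 = 3*86 + 37 = 295, q_3 = 3*7 + 3 = 24.
  i=4: a_4=11, p_4 = 11*295 + 86 = 3331, q_4 = 11*24 + 7 = 271.
  i=5: a_5=11, p_5 = 11*3331 + 295 = 36936, q_5 = 11*271 + 24 = 3005.

12/1, 37/3, 86/7, 295/24, 3331/271, 36936/3005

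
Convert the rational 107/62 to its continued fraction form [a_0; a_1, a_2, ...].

Run the Euclidean algorithm on 107 and 62; the successive quotients are the partial quotients a_0, a_1, ... (each step inverts the fractional part left over by the previous one):
  107 = 1*62 + 45, so a_0 = 1.
  62 = 1*45 + 17, so a_1 = 1.
  45 = 2*17 + 11, so a_2 = 2.
  17 = 1*11 + 6, so a_3 = 1.
  11 = 1*6 + 5, so a_4 = 1.
  6 = 1*5 + 1, so a_5 = 1.
  5 = 5*1 + 0, so a_6 = 5.
The remainder reaches 0 after 7 divisions, so the expansion has 7 partial quotients, read off in order.

[1; 1, 2, 1, 1, 1, 5]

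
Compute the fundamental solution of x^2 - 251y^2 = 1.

First expand sqrt(251) as a continued fraction. With x_i = (sqrt(251) + m_i)/d_i and (m_0, d_0) = (0, 1): a_0 = floor(sqrt(251)) = 15, since 15^2 = 225 <= 251 < 256 = 16^2.
Iterate m_{i+1} = d_i*a_i - m_i, d_{i+1} = (251 - m_{i+1}^2)/d_i, a_{i+1} = floor((a_0 + m_{i+1})/d_{i+1}):
  m_1 = 1*15 - 0 = 15, d_1 = (251 - 15^2)/1 = 26/1 = 26, a_1 = floor((15 + 15)/26) = 1.
  m_2 = 26*1 - 15 = 11, d_2 = (251 - 11^2)/26 = 130/26 = 5, a_2 = floor((15 + 11)/5) = 5.
  m_3 = 5*5 - 11 = 14, d_3 = (251 - 14^2)/5 = 55/5 = 11, a_3 = floor((15 + 14)/11) = 2.
  m_4 = 11*2 - 14 = 8, d_4 = (251 - 8^2)/11 = 187/11 = 17, a_4 = floor((15 + 8)/17) = 1.
  m_5 = 17*1 - 8 = 9, d_5 = (251 - 9^2)/17 = 170/17 = 10, a_5 = floor((15 + 9)/10) = 2.
  m_6 = 10*2 - 9 = 11, d_6 = (251 - 11^2)/10 = 130/10 = 13, a_6 = floor((15 + 11)/13) = 2.
  m_7 = 13*2 - 11 = 15, d_7 = (251 - 15^2)/13 = 26/13 = 2, a_7 = floor((15 + 15)/2) = 15.
  m_8 = 2*15 - 15 = 15, d_8 = (251 - 15^2)/2 = 26/2 = 13, a_8 = floor((15 + 15)/13) = 2.
  m_9 = 13*2 - 15 = 11, d_9 = (251 - 11^2)/13 = 130/13 = 10, a_9 = floor((15 + 11)/10) = 2.
  m_10 = 10*2 - 11 = 9, d_10 = (251 - 9^2)/10 = 170/10 = 17, a_10 = floor((15 + 9)/17) = 1.
  m_11 = 17*1 - 9 = 8, d_11 = (251 - 8^2)/17 = 187/17 = 11, a_11 = floor((15 + 8)/11) = 2.
  m_12 = 11*2 - 8 = 14, d_12 = (251 - 14^2)/11 = 55/11 = 5, a_12 = floor((15 + 14)/5) = 5.
  m_13 = 5*5 - 14 = 11, d_13 = (251 - 11^2)/5 = 130/5 = 26, a_13 = floor((15 + 11)/26) = 1.
  m_14 = 26*1 - 11 = 15, d_14 = (251 - 15^2)/26 = 26/26 = 1, a_14 = floor((15 + 15)/1) = 30.
  m_15 = 1*30 - 15 = 15, d_15 = (251 - 15^2)/1 = 26/1 = 26: (m_15, d_15) = (m_1, d_1) = (15, 26), so from here the quotients repeat a_1, ..., a_14; the period length is 14.
So sqrt(251) = [15; (1, 5, 2, 1, 2, 2, 15, 2, 2, 1, 2, 5, 1, 30)] with period length k = 14.
k is even, so the fundamental solution of x^2 - 251y^2 = 1 is (p_{k-1}, q_{k-1}) = (p_13, q_13); compute convergents through index 13.
Convergents (p_i = a_i*p_{i-1} + p_{i-2}, q_i = a_i*q_{i-1} + q_{i-2} with p_{-2}=0, p_{-1}=1, q_{-2}=1, q_{-1}=0):
  i=0: a_0=15, p_0 = 15*1 + 0 = 15, q_0 = 15*0 + 1 = 1.
  i=1: a_1=1, p_1 = 1*15 + 1 = 16, q_1 = 1*1 + 0 = 1.
  i=2: a_2=5, p_2 = 5*16 + 15 = 95, q_2 = 5*1 + 1 = 6.
  i=3: a_3=2, p_3 = 2*95 + 16 = 206, q_3 = 2*6 + 1 = 13.
  i=4: a_4=1, p_4 = 1*206 + 95 = 301, q_4 = 1*13 + 6 = 19.
  i=5: a_5=2, p_5 = 2*301 + 206 = 808, q_5 = 2*19 + 13 = 51.
  i=6: a_6=2, p_6 = 2*808 + 301 = 1917, q_6 = 2*51 + 19 = 121.
  i=7: a_7=15, p_7 = 15*1917 + 808 = 29563, q_7 = 15*121 + 51 = 1866.
  i=8: a_8=2, p_8 = 2*29563 + 1917 = 61043, q_8 = 2*1866 + 121 = 3853.
  i=9: a_9=2, p_9 = 2*61043 + 29563 = 151649, q_9 = 2*3853 + 1866 = 9572.
  i=10: a_10=1, p_10 = 1*151649 + 61043 = 212692, q_10 = 1*9572 + 3853 = 13425.
  i=11: a_11=2, p_11 = 2*212692 + 151649 = 577033, q_11 = 2*13425 + 9572 = 36422.
  i=12: a_12=5, p_12 = 5*577033 + 212692 = 3097857, q_12 = 5*36422 + 13425 = 195535.
  i=13: a_13=1, p_13 = 1*3097857 + 577033 = 3674890, q_13 = 1*195535 + 36422 = 231957.
Check: 3674890^2 - 251*231957^2 = 13504816512100 - 13504816512099 = 1, so (x, y) = (3674890, 231957) solves the equation, and by the theorem it is the least positive solution.

(x, y) = (3674890, 231957)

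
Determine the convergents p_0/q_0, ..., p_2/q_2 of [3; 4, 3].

Using the convergent recurrence p_i = a_i*p_{i-1} + p_{i-2}, q_i = a_i*q_{i-1} + q_{i-2} with p_{-2}=0, p_{-1}=1, q_{-2}=1, q_{-1}=0:
  i=0: a_0=3, p_0 = 3*1 + 0 = 3, q_0 = 3*0 + 1 = 1.
  i=1: a_1=4, p_1 = 4*3 + 1 = 13, q_1 = 4*1 + 0 = 4.
  i=2: a_2=3, p_2 = 3*13 + 3 = 42, q_2 = 3*4 + 1 = 13.

3/1, 13/4, 42/13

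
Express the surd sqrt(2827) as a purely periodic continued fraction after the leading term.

[53; (5, 1, 8, 1, 5, 106)]

Write x_i = (sqrt(2827) + m_i)/d_i with (m_0, d_0) = (0, 1). a_0 = floor(sqrt(2827)) = 53, since 53^2 = 2809 <= 2827 < 2916 = 54^2.
Iterate m_{i+1} = d_i*a_i - m_i, d_{i+1} = (2827 - m_{i+1}^2)/d_i, a_{i+1} = floor((a_0 + m_{i+1})/d_{i+1}):
  m_1 = 1*53 - 0 = 53, d_1 = (2827 - 53^2)/1 = 18/1 = 18, a_1 = floor((53 + 53)/18) = 5.
  m_2 = 18*5 - 53 = 37, d_2 = (2827 - 37^2)/18 = 1458/18 = 81, a_2 = floor((53 + 37)/81) = 1.
  m_3 = 81*1 - 37 = 44, d_3 = (2827 - 44^2)/81 = 891/81 = 11, a_3 = floor((53 + 44)/11) = 8.
  m_4 = 11*8 - 44 = 44, d_4 = (2827 - 44^2)/11 = 891/11 = 81, a_4 = floor((53 + 44)/81) = 1.
  m_5 = 81*1 - 44 = 37, d_5 = (2827 - 37^2)/81 = 1458/81 = 18, a_5 = floor((53 + 37)/18) = 5.
  m_6 = 18*5 - 37 = 53, d_6 = (2827 - 53^2)/18 = 18/18 = 1, a_6 = floor((53 + 53)/1) = 106.
  m_7 = 1*106 - 53 = 53, d_7 = (2827 - 53^2)/1 = 18/1 = 18: (m_7, d_7) = (m_1, d_1) = (53, 18), so from here the quotients repeat a_1, ..., a_6; the period length is 6.
Hence the expansion of sqrt(2827) is a_0 = 53 followed by the repeating block 5, 1, 8, 1, 5, 106 (period 6).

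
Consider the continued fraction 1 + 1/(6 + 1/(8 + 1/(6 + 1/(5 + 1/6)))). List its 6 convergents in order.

Using the convergent recurrence p_i = a_i*p_{i-1} + p_{i-2}, q_i = a_i*q_{i-1} + q_{i-2} with p_{-2}=0, p_{-1}=1, q_{-2}=1, q_{-1}=0:
  i=0: a_0=1, p_0 = 1*1 + 0 = 1, q_0 = 1*0 + 1 = 1.
  i=1: a_1=6, p_1 = 6*1 + 1 = 7, q_1 = 6*1 + 0 = 6.
  i=2: a_2=8, p_2 = 8*7 + 1 = 57, q_2 = 8*6 + 1 = 49.
  i=3: a_3=6, p_3 = 6*57 + 7 = 349, q_3 = 6*49 + 6 = 300.
  i=4: a_4=5, p_4 = 5*349 + 57 = 1802, q_4 = 5*300 + 49 = 1549.
  i=5: a_5=6, p_5 = 6*1802 + 349 = 11161, q_5 = 6*1549 + 300 = 9594.

1/1, 7/6, 57/49, 349/300, 1802/1549, 11161/9594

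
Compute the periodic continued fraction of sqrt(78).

[8; (1, 4, 1, 16)]

Write x_i = (sqrt(78) + m_i)/d_i with (m_0, d_0) = (0, 1). a_0 = floor(sqrt(78)) = 8, since 8^2 = 64 <= 78 < 81 = 9^2.
Iterate m_{i+1} = d_i*a_i - m_i, d_{i+1} = (78 - m_{i+1}^2)/d_i, a_{i+1} = floor((a_0 + m_{i+1})/d_{i+1}):
  m_1 = 1*8 - 0 = 8, d_1 = (78 - 8^2)/1 = 14/1 = 14, a_1 = floor((8 + 8)/14) = 1.
  m_2 = 14*1 - 8 = 6, d_2 = (78 - 6^2)/14 = 42/14 = 3, a_2 = floor((8 + 6)/3) = 4.
  m_3 = 3*4 - 6 = 6, d_3 = (78 - 6^2)/3 = 42/3 = 14, a_3 = floor((8 + 6)/14) = 1.
  m_4 = 14*1 - 6 = 8, d_4 = (78 - 8^2)/14 = 14/14 = 1, a_4 = floor((8 + 8)/1) = 16.
  m_5 = 1*16 - 8 = 8, d_5 = (78 - 8^2)/1 = 14/1 = 14: (m_5, d_5) = (m_1, d_1) = (8, 14), so from here the quotients repeat a_1, ..., a_4; the period length is 4.
Hence the expansion of sqrt(78) is a_0 = 8 followed by the repeating block 1, 4, 1, 16 (period 4).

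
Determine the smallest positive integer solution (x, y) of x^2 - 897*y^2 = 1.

First expand sqrt(897) as a continued fraction. With x_i = (sqrt(897) + m_i)/d_i and (m_0, d_0) = (0, 1): a_0 = floor(sqrt(897)) = 29, since 29^2 = 841 <= 897 < 900 = 30^2.
Iterate m_{i+1} = d_i*a_i - m_i, d_{i+1} = (897 - m_{i+1}^2)/d_i, a_{i+1} = floor((a_0 + m_{i+1})/d_{i+1}):
  m_1 = 1*29 - 0 = 29, d_1 = (897 - 29^2)/1 = 56/1 = 56, a_1 = floor((29 + 29)/56) = 1.
  m_2 = 56*1 - 29 = 27, d_2 = (897 - 27^2)/56 = 168/56 = 3, a_2 = floor((29 + 27)/3) = 18.
  m_3 = 3*18 - 27 = 27, d_3 = (897 - 27^2)/3 = 168/3 = 56, a_3 = floor((29 + 27)/56) = 1.
  m_4 = 56*1 - 27 = 29, d_4 = (897 - 29^2)/56 = 56/56 = 1, a_4 = floor((29 + 29)/1) = 58.
  m_5 = 1*58 - 29 = 29, d_5 = (897 - 29^2)/1 = 56/1 = 56: (m_5, d_5) = (m_1, d_1) = (29, 56), so from here the quotients repeat a_1, ..., a_4; the period length is 4.
So sqrt(897) = [29; (1, 18, 1, 58)] with period length k = 4.
k is even, so the fundamental solution of x^2 - 897y^2 = 1 is (p_{k-1}, q_{k-1}) = (p_3, q_3); compute convergents through index 3.
Convergents (p_i = a_i*p_{i-1} + p_{i-2}, q_i = a_i*q_{i-1} + q_{i-2} with p_{-2}=0, p_{-1}=1, q_{-2}=1, q_{-1}=0):
  i=0: a_0=29, p_0 = 29*1 + 0 = 29, q_0 = 29*0 + 1 = 1.
  i=1: a_1=1, p_1 = 1*29 + 1 = 30, q_1 = 1*1 + 0 = 1.
  i=2: a_2=18, p_2 = 18*30 + 29 = 569, q_2 = 18*1 + 1 = 19.
  i=3: a_3=1, p_3 = 1*569 + 30 = 599, q_3 = 1*19 + 1 = 20.
Check: 599^2 - 897*20^2 = 358801 - 358800 = 1, so (x, y) = (599, 20) solves the equation, and by the theorem it is the least positive solution.

(x, y) = (599, 20)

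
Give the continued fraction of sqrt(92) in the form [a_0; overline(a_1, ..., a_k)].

Write x_i = (sqrt(92) + m_i)/d_i with (m_0, d_0) = (0, 1). a_0 = floor(sqrt(92)) = 9, since 9^2 = 81 <= 92 < 100 = 10^2.
Iterate m_{i+1} = d_i*a_i - m_i, d_{i+1} = (92 - m_{i+1}^2)/d_i, a_{i+1} = floor((a_0 + m_{i+1})/d_{i+1}):
  m_1 = 1*9 - 0 = 9, d_1 = (92 - 9^2)/1 = 11/1 = 11, a_1 = floor((9 + 9)/11) = 1.
  m_2 = 11*1 - 9 = 2, d_2 = (92 - 2^2)/11 = 88/11 = 8, a_2 = floor((9 + 2)/8) = 1.
  m_3 = 8*1 - 2 = 6, d_3 = (92 - 6^2)/8 = 56/8 = 7, a_3 = floor((9 + 6)/7) = 2.
  m_4 = 7*2 - 6 = 8, d_4 = (92 - 8^2)/7 = 28/7 = 4, a_4 = floor((9 + 8)/4) = 4.
  m_5 = 4*4 - 8 = 8, d_5 = (92 - 8^2)/4 = 28/4 = 7, a_5 = floor((9 + 8)/7) = 2.
  m_6 = 7*2 - 8 = 6, d_6 = (92 - 6^2)/7 = 56/7 = 8, a_6 = floor((9 + 6)/8) = 1.
  m_7 = 8*1 - 6 = 2, d_7 = (92 - 2^2)/8 = 88/8 = 11, a_7 = floor((9 + 2)/11) = 1.
  m_8 = 11*1 - 2 = 9, d_8 = (92 - 9^2)/11 = 11/11 = 1, a_8 = floor((9 + 9)/1) = 18.
  m_9 = 1*18 - 9 = 9, d_9 = (92 - 9^2)/1 = 11/1 = 11: (m_9, d_9) = (m_1, d_1) = (9, 11), so from here the quotients repeat a_1, ..., a_8; the period length is 8.
Hence the expansion of sqrt(92) is a_0 = 9 followed by the repeating block 1, 1, 2, 4, 2, 1, 1, 18 (period 8).

[9; overline(1, 1, 2, 4, 2, 1, 1, 18)]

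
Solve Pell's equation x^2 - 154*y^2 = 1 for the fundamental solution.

First expand sqrt(154) as a continued fraction. With x_i = (sqrt(154) + m_i)/d_i and (m_0, d_0) = (0, 1): a_0 = floor(sqrt(154)) = 12, since 12^2 = 144 <= 154 < 169 = 13^2.
Iterate m_{i+1} = d_i*a_i - m_i, d_{i+1} = (154 - m_{i+1}^2)/d_i, a_{i+1} = floor((a_0 + m_{i+1})/d_{i+1}):
  m_1 = 1*12 - 0 = 12, d_1 = (154 - 12^2)/1 = 10/1 = 10, a_1 = floor((12 + 12)/10) = 2.
  m_2 = 10*2 - 12 = 8, d_2 = (154 - 8^2)/10 = 90/10 = 9, a_2 = floor((12 + 8)/9) = 2.
  m_3 = 9*2 - 8 = 10, d_3 = (154 - 10^2)/9 = 54/9 = 6, a_3 = floor((12 + 10)/6) = 3.
  m_4 = 6*3 - 10 = 8, d_4 = (154 - 8^2)/6 = 90/6 = 15, a_4 = floor((12 + 8)/15) = 1.
  m_5 = 15*1 - 8 = 7, d_5 = (154 - 7^2)/15 = 105/15 = 7, a_5 = floor((12 + 7)/7) = 2.
  m_6 = 7*2 - 7 = 7, d_6 = (154 - 7^2)/7 = 105/7 = 15, a_6 = floor((12 + 7)/15) = 1.
  m_7 = 15*1 - 7 = 8, d_7 = (154 - 8^2)/15 = 90/15 = 6, a_7 = floor((12 + 8)/6) = 3.
  m_8 = 6*3 - 8 = 10, d_8 = (154 - 10^2)/6 = 54/6 = 9, a_8 = floor((12 + 10)/9) = 2.
  m_9 = 9*2 - 10 = 8, d_9 = (154 - 8^2)/9 = 90/9 = 10, a_9 = floor((12 + 8)/10) = 2.
  m_10 = 10*2 - 8 = 12, d_10 = (154 - 12^2)/10 = 10/10 = 1, a_10 = floor((12 + 12)/1) = 24.
  m_11 = 1*24 - 12 = 12, d_11 = (154 - 12^2)/1 = 10/1 = 10: (m_11, d_11) = (m_1, d_1) = (12, 10), so from here the quotients repeat a_1, ..., a_10; the period length is 10.
So sqrt(154) = [12; (2, 2, 3, 1, 2, 1, 3, 2, 2, 24)] with period length k = 10.
k is even, so the fundamental solution of x^2 - 154y^2 = 1 is (p_{k-1}, q_{k-1}) = (p_9, q_9); compute convergents through index 9.
Convergents (p_i = a_i*p_{i-1} + p_{i-2}, q_i = a_i*q_{i-1} + q_{i-2} with p_{-2}=0, p_{-1}=1, q_{-2}=1, q_{-1}=0):
  i=0: a_0=12, p_0 = 12*1 + 0 = 12, q_0 = 12*0 + 1 = 1.
  i=1: a_1=2, p_1 = 2*12 + 1 = 25, q_1 = 2*1 + 0 = 2.
  i=2: a_2=2, p_2 = 2*25 + 12 = 62, q_2 = 2*2 + 1 = 5.
  i=3: a_3=3, p_3 = 3*62 + 25 = 211, q_3 = 3*5 + 2 = 17.
  i=4: a_4=1, p_4 = 1*211 + 62 = 273, q_4 = 1*17 + 5 = 22.
  i=5: a_5=2, p_5 = 2*273 + 211 = 757, q_5 = 2*22 + 17 = 61.
  i=6: a_6=1, p_6 = 1*757 + 273 = 1030, q_6 = 1*61 + 22 = 83.
  i=7: a_7=3, p_7 = 3*1030 + 757 = 3847, q_7 = 3*83 + 61 = 310.
  i=8: a_8=2, p_8 = 2*3847 + 1030 = 8724, q_8 = 2*310 + 83 = 703.
  i=9: a_9=2, p_9 = 2*8724 + 3847 = 21295, q_9 = 2*703 + 310 = 1716.
Check: 21295^2 - 154*1716^2 = 453477025 - 453477024 = 1, so (x, y) = (21295, 1716) solves the equation, and by the theorem it is the least positive solution.

(x, y) = (21295, 1716)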